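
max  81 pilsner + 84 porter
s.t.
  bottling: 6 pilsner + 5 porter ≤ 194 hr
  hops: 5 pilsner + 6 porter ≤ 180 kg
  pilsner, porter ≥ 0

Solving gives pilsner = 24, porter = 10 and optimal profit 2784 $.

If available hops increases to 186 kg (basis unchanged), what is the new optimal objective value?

2838

At the optimum: bottling uses 194 of 194 (binding); hops uses 180 of 180 (binding).
The binding rows give the dual system: 6·y_bottling + 5·y_hops = 81 and 5·y_bottling + 6·y_hops = 84.
→ y_bottling = 6 and y_hops = 9.
Δz = y_hops·Δb = 9 × (6) = 54, so new z* = 2784 + 54 = 2838.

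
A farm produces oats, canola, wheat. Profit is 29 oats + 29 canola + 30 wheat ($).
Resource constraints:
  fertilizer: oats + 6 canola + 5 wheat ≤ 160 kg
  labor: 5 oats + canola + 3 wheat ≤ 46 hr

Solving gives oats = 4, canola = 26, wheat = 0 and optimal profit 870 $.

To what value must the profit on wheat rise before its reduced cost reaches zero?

Both fertilizer and labor are binding at x*.
The binding rows give the dual system: 1·y_fertilizer + 5·y_labor = 29 and 6·y_fertilizer + 1·y_labor = 29.
This yields shadow prices y_fertilizer = 4, y_labor = 5.
wheat enters the basis when its profit ≥ yᵀa₃ = 4·5 + 5·3 = 35.

35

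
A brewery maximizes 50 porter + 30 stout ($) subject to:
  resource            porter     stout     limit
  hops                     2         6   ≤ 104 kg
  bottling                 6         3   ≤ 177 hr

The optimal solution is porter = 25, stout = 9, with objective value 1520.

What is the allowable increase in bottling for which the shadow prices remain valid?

135

Binding constraints: hops, bottling. The basis is B = [[2,6],[6,3]] with det -30.
Per unit increase in bottling, x* moves by d = (0.2, -0.0667).
The basis stays optimal until stout reaches 0; allowable increase = 135 hr.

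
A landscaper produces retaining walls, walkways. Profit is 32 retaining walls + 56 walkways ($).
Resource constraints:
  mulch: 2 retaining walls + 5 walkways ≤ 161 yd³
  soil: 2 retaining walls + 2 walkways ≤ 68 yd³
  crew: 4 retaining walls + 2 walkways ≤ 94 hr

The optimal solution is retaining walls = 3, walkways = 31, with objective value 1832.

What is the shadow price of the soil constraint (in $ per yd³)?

At the optimum: mulch uses 161 of 161 (binding); soil uses 68 of 68 (binding); crew uses 74 of 94 (slack = 20).
By complementary slackness, y = 0 for the non-binding constraint.
Dual feasibility on the basic columns requires 2·y_mulch + 2·y_soil = 32, 5·y_mulch + 2·y_soil = 56.
→ y_mulch = 8 and y_soil = 8.
Shadow price of soil = 8.

8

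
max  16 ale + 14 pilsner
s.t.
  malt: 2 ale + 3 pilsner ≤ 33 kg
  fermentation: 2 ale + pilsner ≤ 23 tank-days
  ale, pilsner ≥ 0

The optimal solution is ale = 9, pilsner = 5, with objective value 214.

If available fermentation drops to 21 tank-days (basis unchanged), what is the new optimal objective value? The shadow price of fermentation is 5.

Δb = -2, so new z* = 214 + (5)·(-2) = 214 − 10 = 204.

204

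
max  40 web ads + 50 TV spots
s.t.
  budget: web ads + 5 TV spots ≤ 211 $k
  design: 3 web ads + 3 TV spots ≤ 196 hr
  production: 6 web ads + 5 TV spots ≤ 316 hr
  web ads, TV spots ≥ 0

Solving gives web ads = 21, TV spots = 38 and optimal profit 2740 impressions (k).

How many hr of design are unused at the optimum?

design used = 3·21 + 3·38 = 177; slack = 196 − 177 = 19.

19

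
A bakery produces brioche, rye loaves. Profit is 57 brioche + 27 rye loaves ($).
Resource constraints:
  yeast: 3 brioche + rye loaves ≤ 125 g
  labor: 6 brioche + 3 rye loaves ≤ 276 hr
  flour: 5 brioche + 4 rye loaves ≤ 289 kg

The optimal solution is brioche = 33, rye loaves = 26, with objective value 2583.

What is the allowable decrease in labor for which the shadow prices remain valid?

Binding constraints: yeast, labor. The basis is B = [[3,1],[6,3]] with det 3.
Per unit decrease in labor, x* moves by d = (0.3333, -1).
The basis stays optimal until rye loaves reaches 0; allowable decrease = 26 hr.

26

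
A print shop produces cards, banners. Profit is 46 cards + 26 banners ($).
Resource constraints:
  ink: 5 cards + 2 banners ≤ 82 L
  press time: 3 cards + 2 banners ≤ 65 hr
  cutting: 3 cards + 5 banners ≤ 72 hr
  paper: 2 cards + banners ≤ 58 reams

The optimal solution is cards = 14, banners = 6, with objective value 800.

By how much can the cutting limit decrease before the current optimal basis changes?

22.8

Binding constraints: ink, cutting. The basis is B = [[5,2],[3,5]] with det 19.
Per unit decrease in cutting, x* moves by d = (0.1053, -0.2632).
The basis stays optimal until banners reaches 0; allowable decrease = 22.8 hr.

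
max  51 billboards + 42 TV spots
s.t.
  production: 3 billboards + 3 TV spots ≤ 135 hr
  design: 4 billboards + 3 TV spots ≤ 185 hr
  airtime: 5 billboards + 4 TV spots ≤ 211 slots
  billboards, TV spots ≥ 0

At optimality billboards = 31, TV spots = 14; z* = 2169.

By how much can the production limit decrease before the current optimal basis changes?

Binding constraints: production, airtime. The basis is B = [[3,3],[5,4]] with det -3.
Per unit decrease in production, x* moves by d = (1.3333, -1.6667).
The basis stays optimal until TV spots reaches 0; allowable decrease = 8.4 hr.

8.4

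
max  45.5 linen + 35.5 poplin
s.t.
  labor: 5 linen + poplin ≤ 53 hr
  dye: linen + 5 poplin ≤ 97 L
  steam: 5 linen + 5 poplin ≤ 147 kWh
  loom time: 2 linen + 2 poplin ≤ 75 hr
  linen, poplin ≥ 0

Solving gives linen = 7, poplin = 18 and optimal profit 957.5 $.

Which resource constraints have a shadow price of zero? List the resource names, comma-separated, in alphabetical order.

loom time, steam

labor: 53/53 (binding)
dye: 97/97 (binding)
steam: 125/147 (slack 22)
loom time: 50/75 (slack 25)
By complementary slackness, a constraint with positive slack has shadow price 0 → loom time, steam.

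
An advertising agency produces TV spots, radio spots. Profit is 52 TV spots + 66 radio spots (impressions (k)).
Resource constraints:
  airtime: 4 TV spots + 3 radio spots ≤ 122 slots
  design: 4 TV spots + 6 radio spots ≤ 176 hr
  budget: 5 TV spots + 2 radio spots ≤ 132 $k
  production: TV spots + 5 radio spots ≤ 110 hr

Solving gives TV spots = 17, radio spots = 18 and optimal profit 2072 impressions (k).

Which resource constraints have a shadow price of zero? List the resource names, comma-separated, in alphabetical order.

airtime: 122/122 (binding)
design: 176/176 (binding)
budget: 121/132 (slack 11)
production: 107/110 (slack 3)
By complementary slackness, a constraint with positive slack has shadow price 0 → budget, production.

budget, production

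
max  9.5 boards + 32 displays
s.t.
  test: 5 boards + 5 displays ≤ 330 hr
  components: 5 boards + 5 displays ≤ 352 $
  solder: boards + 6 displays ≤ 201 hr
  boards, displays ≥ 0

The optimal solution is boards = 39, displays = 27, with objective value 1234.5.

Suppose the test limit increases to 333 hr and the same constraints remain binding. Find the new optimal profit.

At the optimum: test uses 330 of 330 (binding); components uses 330 of 352 (slack = 22); solder uses 201 of 201 (binding).
By complementary slackness, y = 0 for the non-binding constraint.
Dual feasibility on the basic columns requires 5·y_test + 1·y_solder = 9.5, 5·y_test + 6·y_solder = 32.
This yields shadow prices y_test = 1, y_solder = 4.5.
Δz = y_test·Δb = 1 × (3) = 3, so new z* = 1234.5 + 3 = 1237.5.

1237.5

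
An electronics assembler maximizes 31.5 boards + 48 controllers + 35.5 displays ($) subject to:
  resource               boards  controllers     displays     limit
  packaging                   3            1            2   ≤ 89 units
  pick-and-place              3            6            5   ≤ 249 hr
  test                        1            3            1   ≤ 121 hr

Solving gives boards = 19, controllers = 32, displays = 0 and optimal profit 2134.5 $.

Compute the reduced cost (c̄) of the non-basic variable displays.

Check each constraint at x*: packaging 89/89 (tight); pick-and-place 249/249 (tight); test 115/121 (slack 6).
Slack constraints have shadow price 0 (complementary slackness).
From A_Bᵀ y = c: 3·y_packaging + 3·y_pick-and-place = 31.5; 1·y_packaging + 6·y_pick-and-place = 48.
This yields shadow prices y_packaging = 3, y_pick-and-place = 7.5.
Reduced cost of displays: c₃ − yᵀa₃ = 35.5 − (3·2 + 7.5·5) = 35.5 − 43.5 = -8.

-8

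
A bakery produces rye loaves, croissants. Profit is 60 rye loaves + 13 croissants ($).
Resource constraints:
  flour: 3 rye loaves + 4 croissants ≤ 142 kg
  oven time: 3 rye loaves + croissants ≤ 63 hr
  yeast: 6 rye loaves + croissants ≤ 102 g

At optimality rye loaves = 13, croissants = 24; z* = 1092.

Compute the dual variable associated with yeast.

Check each constraint at x*: flour 135/142 (slack 7); oven time 63/63 (tight); yeast 102/102 (tight).
By complementary slackness, y = 0 for the non-binding constraint.
Dual feasibility on the basic columns requires 3·y_oven time + 6·y_yeast = 60, 1·y_oven time + 1·y_yeast = 13.
Solving: y_oven time = 6, y_yeast = 7.
Shadow price of yeast = 7.

7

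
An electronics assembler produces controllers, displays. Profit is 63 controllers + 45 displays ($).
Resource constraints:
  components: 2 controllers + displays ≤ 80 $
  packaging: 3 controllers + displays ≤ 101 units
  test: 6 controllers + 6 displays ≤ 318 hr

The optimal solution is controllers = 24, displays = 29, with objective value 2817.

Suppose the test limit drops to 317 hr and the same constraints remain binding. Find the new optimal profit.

2811

Check each constraint at x*: components 77/80 (slack 3); packaging 101/101 (tight); test 318/318 (tight).
By complementary slackness, y = 0 for the non-binding constraint.
From A_Bᵀ y = c: 3·y_packaging + 6·y_test = 63; 1·y_packaging + 6·y_test = 45.
Solving: y_packaging = 9, y_test = 6.
Δz = y_test·Δb = 6 × (-1) = -6, so new z* = 2817 − 6 = 2811.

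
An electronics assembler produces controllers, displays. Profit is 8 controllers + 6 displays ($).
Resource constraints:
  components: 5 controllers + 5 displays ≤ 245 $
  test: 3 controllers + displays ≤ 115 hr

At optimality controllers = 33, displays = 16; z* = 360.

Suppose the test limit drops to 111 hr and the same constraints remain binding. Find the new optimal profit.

Check each constraint at x*: components 245/245 (tight); test 115/115 (tight).
The binding rows give the dual system: 5·y_components + 3·y_test = 8 and 5·y_components + 1·y_test = 6.
This yields shadow prices y_components = 1, y_test = 1.
Δz = y_test·Δb = 1 × (-4) = -4, so new z* = 360 − 4 = 356.

356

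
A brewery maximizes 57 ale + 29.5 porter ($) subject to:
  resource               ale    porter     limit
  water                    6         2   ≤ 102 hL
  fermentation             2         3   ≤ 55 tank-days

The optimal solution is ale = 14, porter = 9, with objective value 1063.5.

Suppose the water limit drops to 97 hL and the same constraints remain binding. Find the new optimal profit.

At the optimum: water uses 102 of 102 (binding); fermentation uses 55 of 55 (binding).
The binding rows give the dual system: 6·y_water + 2·y_fermentation = 57 and 2·y_water + 3·y_fermentation = 29.5.
Solving: y_water = 8, y_fermentation = 4.5.
Δz = y_water·Δb = 8 × (-5) = -40, so new z* = 1063.5 − 40 = 1023.5.

1023.5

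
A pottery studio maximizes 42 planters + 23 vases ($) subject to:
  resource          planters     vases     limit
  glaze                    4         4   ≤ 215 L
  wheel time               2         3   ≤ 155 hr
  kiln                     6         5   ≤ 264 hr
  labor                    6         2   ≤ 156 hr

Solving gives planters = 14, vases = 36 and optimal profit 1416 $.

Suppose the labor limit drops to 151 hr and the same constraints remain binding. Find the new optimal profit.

Check each constraint at x*: glaze 200/215 (slack 15); wheel time 136/155 (slack 19); kiln 264/264 (tight); labor 156/156 (tight).
By complementary slackness, y = 0 for the non-binding constraints.
Dual feasibility on the basic columns requires 6·y_kiln + 6·y_labor = 42, 5·y_kiln + 2·y_labor = 23.
This yields shadow prices y_kiln = 3, y_labor = 4.
Δz = y_labor·Δb = 4 × (-5) = -20, so new z* = 1416 − 20 = 1396.

1396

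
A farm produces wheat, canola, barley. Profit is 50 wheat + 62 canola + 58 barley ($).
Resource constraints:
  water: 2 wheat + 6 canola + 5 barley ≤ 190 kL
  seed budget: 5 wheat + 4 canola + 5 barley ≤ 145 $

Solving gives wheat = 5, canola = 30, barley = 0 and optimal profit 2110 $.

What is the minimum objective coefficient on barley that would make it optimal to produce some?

Both water and seed budget are binding at x*.
Dual feasibility on the basic columns requires 2·y_water + 5·y_seed budget = 50, 6·y_water + 4·y_seed budget = 62.
→ y_water = 5 and y_seed budget = 8.
barley enters the basis when its profit ≥ yᵀa₃ = 5·5 + 8·5 = 65.

65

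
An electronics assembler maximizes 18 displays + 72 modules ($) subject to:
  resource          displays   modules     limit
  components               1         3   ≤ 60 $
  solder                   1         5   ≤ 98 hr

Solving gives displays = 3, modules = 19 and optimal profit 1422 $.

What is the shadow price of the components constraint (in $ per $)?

Both components and solder are binding at x*.
The binding rows give the dual system: 1·y_components + 1·y_solder = 18 and 3·y_components + 5·y_solder = 72.
This yields shadow prices y_components = 9, y_solder = 9.
Shadow price of components = 9.

9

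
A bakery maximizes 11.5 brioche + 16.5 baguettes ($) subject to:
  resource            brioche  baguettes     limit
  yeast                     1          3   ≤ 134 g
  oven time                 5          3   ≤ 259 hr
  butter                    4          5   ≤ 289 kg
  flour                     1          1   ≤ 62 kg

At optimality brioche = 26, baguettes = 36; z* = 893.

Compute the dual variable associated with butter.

Check each constraint at x*: yeast 134/134 (tight); oven time 238/259 (slack 21); butter 284/289 (slack 5); flour 62/62 (tight).
Slack constraints have shadow price 0 (complementary slackness).
The binding rows give the dual system: 1·y_yeast + 1·y_flour = 11.5 and 3·y_yeast + 1·y_flour = 16.5.
This yields shadow prices y_yeast = 2.5, y_flour = 9.
Shadow price of butter = 0.

0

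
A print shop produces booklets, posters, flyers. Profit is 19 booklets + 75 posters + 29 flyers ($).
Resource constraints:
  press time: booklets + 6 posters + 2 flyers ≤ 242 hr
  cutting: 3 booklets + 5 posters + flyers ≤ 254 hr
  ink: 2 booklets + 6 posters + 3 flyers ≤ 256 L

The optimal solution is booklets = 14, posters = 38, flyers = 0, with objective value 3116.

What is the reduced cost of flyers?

-2.5

Binding: press time and ink. Non-binding: cutting (22 unused).
By complementary slackness, y = 0 for the non-binding constraint.
The binding rows give the dual system: 1·y_press time + 2·y_ink = 19 and 6·y_press time + 6·y_ink = 75.
→ y_press time = 6 and y_ink = 6.5.
Reduced cost of flyers: c₃ − yᵀa₃ = 29 − (6·2 + 6.5·3) = 29 − 31.5 = -2.5.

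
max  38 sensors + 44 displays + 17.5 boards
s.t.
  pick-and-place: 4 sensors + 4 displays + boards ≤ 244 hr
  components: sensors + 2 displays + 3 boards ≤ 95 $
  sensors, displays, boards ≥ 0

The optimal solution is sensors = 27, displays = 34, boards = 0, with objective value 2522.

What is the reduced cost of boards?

-8.5

At the optimum: pick-and-place uses 244 of 244 (binding); components uses 95 of 95 (binding).
The binding rows give the dual system: 4·y_pick-and-place + 1·y_components = 38 and 4·y_pick-and-place + 2·y_components = 44.
This yields shadow prices y_pick-and-place = 8, y_components = 6.
Reduced cost of boards: c₃ − yᵀa₃ = 17.5 − (8·1 + 6·3) = 17.5 − 26 = -8.5.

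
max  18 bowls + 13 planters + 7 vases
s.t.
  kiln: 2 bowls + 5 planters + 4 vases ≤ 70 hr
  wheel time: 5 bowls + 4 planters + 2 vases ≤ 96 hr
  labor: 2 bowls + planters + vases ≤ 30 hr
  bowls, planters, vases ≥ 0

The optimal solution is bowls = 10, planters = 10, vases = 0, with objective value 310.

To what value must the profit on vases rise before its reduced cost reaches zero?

At the optimum: kiln uses 70 of 70 (binding); wheel time uses 90 of 96 (slack = 6); labor uses 30 of 30 (binding).
Since wheel time is not tight, its dual is 0.
From A_Bᵀ y = c: 2·y_kiln + 2·y_labor = 18; 5·y_kiln + 1·y_labor = 13.
This yields shadow prices y_kiln = 1, y_labor = 8.
vases enters the basis when its profit ≥ yᵀa₃ = 1·4 + 8·1 = 12.

12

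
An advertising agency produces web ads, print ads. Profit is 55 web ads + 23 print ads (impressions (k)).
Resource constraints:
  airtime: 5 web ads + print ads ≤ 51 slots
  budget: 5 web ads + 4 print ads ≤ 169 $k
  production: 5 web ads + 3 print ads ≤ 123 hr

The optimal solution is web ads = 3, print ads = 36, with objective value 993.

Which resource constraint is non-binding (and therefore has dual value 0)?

airtime: 51/51 (binding)
budget: 159/169 (slack 10)
production: 123/123 (binding)
By complementary slackness, a constraint with positive slack has shadow price 0 → budget.

budget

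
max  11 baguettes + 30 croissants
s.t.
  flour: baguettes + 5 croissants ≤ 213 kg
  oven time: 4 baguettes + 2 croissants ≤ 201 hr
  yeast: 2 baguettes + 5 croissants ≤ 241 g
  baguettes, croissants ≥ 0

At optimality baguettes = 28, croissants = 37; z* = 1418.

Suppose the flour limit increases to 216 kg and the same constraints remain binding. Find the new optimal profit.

Binding: flour and yeast. Non-binding: oven time (15 unused).
Slack constraints have shadow price 0 (complementary slackness).
The binding rows give the dual system: 1·y_flour + 2·y_yeast = 11 and 5·y_flour + 5·y_yeast = 30.
→ y_flour = 1 and y_yeast = 5.
Δz = y_flour·Δb = 1 × (3) = 3, so new z* = 1418 + 3 = 1421.

1421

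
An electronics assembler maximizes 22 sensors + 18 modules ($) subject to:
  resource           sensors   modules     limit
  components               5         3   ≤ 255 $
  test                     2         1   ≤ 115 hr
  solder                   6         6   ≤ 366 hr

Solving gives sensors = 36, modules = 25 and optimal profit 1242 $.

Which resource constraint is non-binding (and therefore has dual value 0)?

components: 255/255 (binding)
test: 97/115 (slack 18)
solder: 366/366 (binding)
By complementary slackness, a constraint with positive slack has shadow price 0 → test.

test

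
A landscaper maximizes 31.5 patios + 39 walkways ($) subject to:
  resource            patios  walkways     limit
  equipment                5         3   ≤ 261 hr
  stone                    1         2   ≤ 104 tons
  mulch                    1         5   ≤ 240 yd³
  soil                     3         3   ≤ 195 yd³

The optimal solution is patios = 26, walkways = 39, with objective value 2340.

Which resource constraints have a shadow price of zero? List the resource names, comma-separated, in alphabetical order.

equipment: 247/261 (slack 14)
stone: 104/104 (binding)
mulch: 221/240 (slack 19)
soil: 195/195 (binding)
By complementary slackness, a constraint with positive slack has shadow price 0 → equipment, mulch.

equipment, mulch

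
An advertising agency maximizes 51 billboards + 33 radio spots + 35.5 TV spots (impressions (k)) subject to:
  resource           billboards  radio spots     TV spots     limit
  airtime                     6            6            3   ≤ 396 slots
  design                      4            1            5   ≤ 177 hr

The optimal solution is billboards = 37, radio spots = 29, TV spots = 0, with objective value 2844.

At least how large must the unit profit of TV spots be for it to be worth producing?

43.5

At the optimum: airtime uses 396 of 396 (binding); design uses 177 of 177 (binding).
From A_Bᵀ y = c: 6·y_airtime + 4·y_design = 51; 6·y_airtime + 1·y_design = 33.
→ y_airtime = 4.5 and y_design = 6.
TV spots enters the basis when its profit ≥ yᵀa₃ = 4.5·3 + 6·5 = 43.5.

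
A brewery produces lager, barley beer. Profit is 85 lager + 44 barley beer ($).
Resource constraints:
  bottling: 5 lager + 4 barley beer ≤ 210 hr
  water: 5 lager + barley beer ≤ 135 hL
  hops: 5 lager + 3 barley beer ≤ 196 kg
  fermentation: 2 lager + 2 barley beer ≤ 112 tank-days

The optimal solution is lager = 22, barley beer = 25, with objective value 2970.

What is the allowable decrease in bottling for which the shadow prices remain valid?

Binding constraints: bottling, water. The basis is B = [[5,4],[5,1]] with det -15.
Per unit decrease in bottling, x* moves by d = (0.0667, -0.3333).
The basis stays optimal until barley beer reaches 0; allowable decrease = 75 hr.

75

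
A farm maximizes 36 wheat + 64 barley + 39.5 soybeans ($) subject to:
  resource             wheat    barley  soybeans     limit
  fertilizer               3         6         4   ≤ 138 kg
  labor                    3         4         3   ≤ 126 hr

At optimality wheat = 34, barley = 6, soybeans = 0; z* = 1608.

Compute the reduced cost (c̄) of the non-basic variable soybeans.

Both fertilizer and labor are binding at x*.
From A_Bᵀ y = c: 3·y_fertilizer + 3·y_labor = 36; 6·y_fertilizer + 4·y_labor = 64.
This yields shadow prices y_fertilizer = 8, y_labor = 4.
Reduced cost of soybeans: c₃ − yᵀa₃ = 39.5 − (8·4 + 4·3) = 39.5 − 44 = -4.5.

-4.5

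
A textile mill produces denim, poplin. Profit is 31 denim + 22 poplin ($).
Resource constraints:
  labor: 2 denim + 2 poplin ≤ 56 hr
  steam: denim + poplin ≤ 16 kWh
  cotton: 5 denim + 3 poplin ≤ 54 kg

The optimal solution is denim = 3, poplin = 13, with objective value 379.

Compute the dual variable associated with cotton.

4.5

Check each constraint at x*: labor 32/56 (slack 24); steam 16/16 (tight); cotton 54/54 (tight).
Since labor is not tight, its dual is 0.
Dual feasibility on the basic columns requires 1·y_steam + 5·y_cotton = 31, 1·y_steam + 3·y_cotton = 22.
Solving: y_steam = 8.5, y_cotton = 4.5.
Shadow price of cotton = 4.5.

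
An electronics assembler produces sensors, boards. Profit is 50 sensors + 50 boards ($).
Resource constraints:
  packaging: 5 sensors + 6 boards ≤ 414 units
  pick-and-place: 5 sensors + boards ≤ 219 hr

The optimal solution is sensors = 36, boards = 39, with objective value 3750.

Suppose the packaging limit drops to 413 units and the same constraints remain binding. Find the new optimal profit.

At the optimum: packaging uses 414 of 414 (binding); pick-and-place uses 219 of 219 (binding).
From A_Bᵀ y = c: 5·y_packaging + 5·y_pick-and-place = 50; 6·y_packaging + 1·y_pick-and-place = 50.
Solving: y_packaging = 8, y_pick-and-place = 2.
Δz = y_packaging·Δb = 8 × (-1) = -8, so new z* = 3750 − 8 = 3742.

3742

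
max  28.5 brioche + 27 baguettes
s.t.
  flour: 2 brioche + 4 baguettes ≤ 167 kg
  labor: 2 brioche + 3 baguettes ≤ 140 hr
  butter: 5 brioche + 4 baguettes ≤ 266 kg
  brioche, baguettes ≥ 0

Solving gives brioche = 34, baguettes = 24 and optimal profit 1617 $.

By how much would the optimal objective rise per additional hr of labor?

Binding: labor and butter. Non-binding: flour (3 unused).
Slack constraints have shadow price 0 (complementary slackness).
From A_Bᵀ y = c: 2·y_labor + 5·y_butter = 28.5; 3·y_labor + 4·y_butter = 27.
This yields shadow prices y_labor = 3, y_butter = 4.5.
Shadow price of labor = 3.

3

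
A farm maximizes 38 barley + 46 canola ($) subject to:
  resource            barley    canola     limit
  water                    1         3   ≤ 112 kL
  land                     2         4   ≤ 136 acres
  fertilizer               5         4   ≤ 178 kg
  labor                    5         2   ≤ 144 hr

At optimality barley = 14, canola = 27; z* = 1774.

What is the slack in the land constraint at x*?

land used = 2·14 + 4·27 = 136; slack = 136 − 136 = 0.

0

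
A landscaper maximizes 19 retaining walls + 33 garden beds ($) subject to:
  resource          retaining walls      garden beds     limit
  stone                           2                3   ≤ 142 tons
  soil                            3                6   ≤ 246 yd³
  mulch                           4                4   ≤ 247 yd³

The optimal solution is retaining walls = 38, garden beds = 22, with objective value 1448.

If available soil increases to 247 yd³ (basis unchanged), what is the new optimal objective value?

Binding: stone and soil. Non-binding: mulch (7 unused).
By complementary slackness, y = 0 for the non-binding constraint.
From A_Bᵀ y = c: 2·y_stone + 3·y_soil = 19; 3·y_stone + 6·y_soil = 33.
This yields shadow prices y_stone = 5, y_soil = 3.
Δz = y_soil·Δb = 3 × (1) = 3, so new z* = 1448 + 3 = 1451.

1451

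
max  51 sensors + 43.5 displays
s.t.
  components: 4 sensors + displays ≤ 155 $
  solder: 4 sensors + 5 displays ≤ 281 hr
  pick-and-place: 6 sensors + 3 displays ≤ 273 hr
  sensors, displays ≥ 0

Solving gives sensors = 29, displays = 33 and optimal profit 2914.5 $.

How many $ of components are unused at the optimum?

components used = 4·29 + 1·33 = 149; slack = 155 − 149 = 6.

6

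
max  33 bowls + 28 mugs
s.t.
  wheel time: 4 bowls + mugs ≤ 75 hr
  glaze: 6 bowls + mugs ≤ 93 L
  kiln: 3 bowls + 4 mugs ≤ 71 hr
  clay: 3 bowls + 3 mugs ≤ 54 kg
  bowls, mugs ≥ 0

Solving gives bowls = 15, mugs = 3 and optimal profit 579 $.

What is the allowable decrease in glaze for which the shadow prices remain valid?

70

Binding constraints: glaze, clay. The basis is B = [[6,1],[3,3]] with det 15.
Per unit decrease in glaze, x* moves by d = (-0.2, 0.2).
The basis stays optimal until kiln becomes binding; allowable decrease = 70 L.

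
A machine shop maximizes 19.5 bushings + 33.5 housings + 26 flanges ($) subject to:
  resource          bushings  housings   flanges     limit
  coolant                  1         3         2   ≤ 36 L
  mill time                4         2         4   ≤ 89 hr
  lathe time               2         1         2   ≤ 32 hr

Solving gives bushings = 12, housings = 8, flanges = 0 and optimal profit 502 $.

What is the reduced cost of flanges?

Binding: coolant and lathe time. Non-binding: mill time (25 unused).
Since mill time is not tight, its dual is 0.
The binding rows give the dual system: 1·y_coolant + 2·y_lathe time = 19.5 and 3·y_coolant + 1·y_lathe time = 33.5.
Solving: y_coolant = 9.5, y_lathe time = 5.
Reduced cost of flanges: c₃ − yᵀa₃ = 26 − (9.5·2 + 5·2) = 26 − 29 = -3.

-3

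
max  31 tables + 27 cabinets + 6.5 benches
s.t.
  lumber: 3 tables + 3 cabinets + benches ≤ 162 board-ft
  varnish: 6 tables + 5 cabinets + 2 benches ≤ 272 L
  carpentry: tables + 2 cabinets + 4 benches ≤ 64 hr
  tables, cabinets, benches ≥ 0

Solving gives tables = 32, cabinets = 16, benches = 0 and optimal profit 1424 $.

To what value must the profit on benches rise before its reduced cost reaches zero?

14

At the optimum: lumber uses 144 of 162 (slack = 18); varnish uses 272 of 272 (binding); carpentry uses 64 of 64 (binding).
Since lumber is not tight, its dual is 0.
Dual feasibility on the basic columns requires 6·y_varnish + 1·y_carpentry = 31, 5·y_varnish + 2·y_carpentry = 27.
Solving: y_varnish = 5, y_carpentry = 1.
benches enters the basis when its profit ≥ yᵀa₃ = 5·2 + 1·4 = 14.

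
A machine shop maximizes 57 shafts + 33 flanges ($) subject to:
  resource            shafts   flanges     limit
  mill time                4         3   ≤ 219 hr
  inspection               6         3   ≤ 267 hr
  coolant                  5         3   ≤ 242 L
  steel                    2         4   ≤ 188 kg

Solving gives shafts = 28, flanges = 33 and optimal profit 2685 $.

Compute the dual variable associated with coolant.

0

Binding: inspection and steel. Non-binding: mill time (8 unused), coolant (3 unused).
Since mill time, coolant are not tight, their duals are 0.
Dual feasibility on the basic columns requires 6·y_inspection + 2·y_steel = 57, 3·y_inspection + 4·y_steel = 33.
This yields shadow prices y_inspection = 9, y_steel = 1.5.
Shadow price of coolant = 0.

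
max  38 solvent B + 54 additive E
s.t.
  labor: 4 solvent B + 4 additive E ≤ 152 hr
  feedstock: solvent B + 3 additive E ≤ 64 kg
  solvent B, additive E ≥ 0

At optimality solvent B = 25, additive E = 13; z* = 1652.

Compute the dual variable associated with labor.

7.5

Check each constraint at x*: labor 152/152 (tight); feedstock 64/64 (tight).
From A_Bᵀ y = c: 4·y_labor + 1·y_feedstock = 38; 4·y_labor + 3·y_feedstock = 54.
→ y_labor = 7.5 and y_feedstock = 8.
Shadow price of labor = 7.5.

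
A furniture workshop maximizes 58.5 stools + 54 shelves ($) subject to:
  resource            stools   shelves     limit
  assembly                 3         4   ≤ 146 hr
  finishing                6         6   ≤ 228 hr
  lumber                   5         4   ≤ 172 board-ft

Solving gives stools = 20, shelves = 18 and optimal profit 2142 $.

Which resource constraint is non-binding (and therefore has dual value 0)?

assembly: 132/146 (slack 14)
finishing: 228/228 (binding)
lumber: 172/172 (binding)
By complementary slackness, a constraint with positive slack has shadow price 0 → assembly.

assembly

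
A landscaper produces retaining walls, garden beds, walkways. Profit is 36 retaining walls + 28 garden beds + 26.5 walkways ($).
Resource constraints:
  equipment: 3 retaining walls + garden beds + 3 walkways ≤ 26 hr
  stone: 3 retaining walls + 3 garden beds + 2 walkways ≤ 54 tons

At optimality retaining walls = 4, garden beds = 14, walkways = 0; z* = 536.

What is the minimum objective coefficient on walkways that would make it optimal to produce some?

At the optimum: equipment uses 26 of 26 (binding); stone uses 54 of 54 (binding).
Dual feasibility on the basic columns requires 3·y_equipment + 3·y_stone = 36, 1·y_equipment + 3·y_stone = 28.
This yields shadow prices y_equipment = 4, y_stone = 8.
walkways enters the basis when its profit ≥ yᵀa₃ = 4·3 + 8·2 = 28.

28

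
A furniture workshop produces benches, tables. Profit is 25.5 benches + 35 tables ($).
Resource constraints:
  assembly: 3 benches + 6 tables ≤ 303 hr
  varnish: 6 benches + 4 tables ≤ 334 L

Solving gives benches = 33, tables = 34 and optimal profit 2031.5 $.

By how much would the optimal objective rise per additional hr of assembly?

4.5

Check each constraint at x*: assembly 303/303 (tight); varnish 334/334 (tight).
The binding rows give the dual system: 3·y_assembly + 6·y_varnish = 25.5 and 6·y_assembly + 4·y_varnish = 35.
Solving: y_assembly = 4.5, y_varnish = 2.
Shadow price of assembly = 4.5.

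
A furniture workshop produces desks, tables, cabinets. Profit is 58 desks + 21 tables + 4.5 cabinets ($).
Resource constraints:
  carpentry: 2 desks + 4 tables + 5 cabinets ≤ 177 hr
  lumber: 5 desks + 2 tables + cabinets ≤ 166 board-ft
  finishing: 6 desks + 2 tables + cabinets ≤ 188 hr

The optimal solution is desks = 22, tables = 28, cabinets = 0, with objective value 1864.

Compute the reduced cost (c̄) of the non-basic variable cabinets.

-6

Binding: lumber and finishing. Non-binding: carpentry (21 unused).
Since carpentry is not tight, its dual is 0.
Dual feasibility on the basic columns requires 5·y_lumber + 6·y_finishing = 58, 2·y_lumber + 2·y_finishing = 21.
Solving: y_lumber = 5, y_finishing = 5.5.
Reduced cost of cabinets: c₃ − yᵀa₃ = 4.5 − (5·1 + 5.5·1) = 4.5 − 10.5 = -6.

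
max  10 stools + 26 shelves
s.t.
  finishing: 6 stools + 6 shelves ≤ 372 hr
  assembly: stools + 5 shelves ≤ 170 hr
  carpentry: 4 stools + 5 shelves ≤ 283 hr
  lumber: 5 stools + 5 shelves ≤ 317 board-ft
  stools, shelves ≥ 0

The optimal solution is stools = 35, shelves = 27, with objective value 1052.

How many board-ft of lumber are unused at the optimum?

7

lumber used = 5·35 + 5·27 = 310; slack = 317 − 310 = 7.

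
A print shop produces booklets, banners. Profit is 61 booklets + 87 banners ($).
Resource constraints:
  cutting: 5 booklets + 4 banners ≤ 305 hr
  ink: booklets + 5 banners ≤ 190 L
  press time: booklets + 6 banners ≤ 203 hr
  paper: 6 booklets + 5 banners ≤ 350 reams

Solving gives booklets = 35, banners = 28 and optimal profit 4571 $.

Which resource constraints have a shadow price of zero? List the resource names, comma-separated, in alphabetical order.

cutting: 287/305 (slack 18)
ink: 175/190 (slack 15)
press time: 203/203 (binding)
paper: 350/350 (binding)
By complementary slackness, a constraint with positive slack has shadow price 0 → cutting, ink.

cutting, ink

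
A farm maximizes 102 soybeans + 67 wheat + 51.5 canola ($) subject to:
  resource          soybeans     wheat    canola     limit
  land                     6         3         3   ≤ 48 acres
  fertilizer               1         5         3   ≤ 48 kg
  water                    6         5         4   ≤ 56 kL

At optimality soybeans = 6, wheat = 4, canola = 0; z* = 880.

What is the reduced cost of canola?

Check each constraint at x*: land 48/48 (tight); fertilizer 26/48 (slack 22); water 56/56 (tight).
Slack constraints have shadow price 0 (complementary slackness).
Dual feasibility on the basic columns requires 6·y_land + 6·y_water = 102, 3·y_land + 5·y_water = 67.
→ y_land = 9 and y_water = 8.
Reduced cost of canola: c₃ − yᵀa₃ = 51.5 − (9·3 + 8·4) = 51.5 − 59 = -7.5.

-7.5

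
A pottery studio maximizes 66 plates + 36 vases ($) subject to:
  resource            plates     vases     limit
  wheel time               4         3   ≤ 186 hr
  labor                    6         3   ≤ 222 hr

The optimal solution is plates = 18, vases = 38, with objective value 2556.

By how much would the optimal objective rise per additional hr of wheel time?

3

Both wheel time and labor are binding at x*.
The binding rows give the dual system: 4·y_wheel time + 6·y_labor = 66 and 3·y_wheel time + 3·y_labor = 36.
This yields shadow prices y_wheel time = 3, y_labor = 9.
Shadow price of wheel time = 3.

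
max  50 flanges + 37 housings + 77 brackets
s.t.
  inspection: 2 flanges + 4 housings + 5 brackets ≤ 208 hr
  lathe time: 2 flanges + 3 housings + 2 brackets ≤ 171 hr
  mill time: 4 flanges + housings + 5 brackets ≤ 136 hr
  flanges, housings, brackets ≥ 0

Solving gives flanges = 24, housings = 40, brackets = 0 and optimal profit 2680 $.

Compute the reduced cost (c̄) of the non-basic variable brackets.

Binding: inspection and mill time. Non-binding: lathe time (3 unused).
By complementary slackness, y = 0 for the non-binding constraint.
From A_Bᵀ y = c: 2·y_inspection + 4·y_mill time = 50; 4·y_inspection + 1·y_mill time = 37.
This yields shadow prices y_inspection = 7, y_mill time = 9.
Reduced cost of brackets: c₃ − yᵀa₃ = 77 − (7·5 + 9·5) = 77 − 80 = -3.

-3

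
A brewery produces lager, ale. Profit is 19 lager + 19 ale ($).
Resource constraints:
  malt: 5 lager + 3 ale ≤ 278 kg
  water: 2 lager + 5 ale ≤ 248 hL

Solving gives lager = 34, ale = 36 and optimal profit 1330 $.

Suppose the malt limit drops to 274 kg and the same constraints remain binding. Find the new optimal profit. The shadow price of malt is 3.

Δb = -4, so new z* = 1330 + (3)·(-4) = 1330 − 12 = 1318.

1318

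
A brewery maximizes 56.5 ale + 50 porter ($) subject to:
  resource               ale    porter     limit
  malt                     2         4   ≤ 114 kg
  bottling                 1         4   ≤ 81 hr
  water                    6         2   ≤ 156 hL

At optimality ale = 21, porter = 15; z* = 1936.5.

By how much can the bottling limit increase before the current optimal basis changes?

Binding constraints: bottling, water. The basis is B = [[1,4],[6,2]] with det -22.
Per unit increase in bottling, x* moves by d = (-0.0909, 0.2727).
The basis stays optimal until malt becomes binding; allowable increase = 13.2 hr.

13.2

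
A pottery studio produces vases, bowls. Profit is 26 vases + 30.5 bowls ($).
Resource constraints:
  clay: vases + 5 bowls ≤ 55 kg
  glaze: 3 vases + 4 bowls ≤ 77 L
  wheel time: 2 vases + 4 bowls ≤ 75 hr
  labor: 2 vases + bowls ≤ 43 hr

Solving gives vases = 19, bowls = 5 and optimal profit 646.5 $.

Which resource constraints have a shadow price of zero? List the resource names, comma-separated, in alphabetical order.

clay, wheel time

clay: 44/55 (slack 11)
glaze: 77/77 (binding)
wheel time: 58/75 (slack 17)
labor: 43/43 (binding)
By complementary slackness, a constraint with positive slack has shadow price 0 → clay, wheel time.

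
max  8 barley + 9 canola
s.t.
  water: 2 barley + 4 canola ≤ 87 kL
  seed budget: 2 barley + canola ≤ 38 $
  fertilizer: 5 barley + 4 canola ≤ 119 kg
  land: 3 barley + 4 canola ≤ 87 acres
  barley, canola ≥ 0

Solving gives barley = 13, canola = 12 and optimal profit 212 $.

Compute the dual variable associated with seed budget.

1

Binding: seed budget and land. Non-binding: water (13 unused), fertilizer (6 unused).
Since water, fertilizer are not tight, their duals are 0.
From A_Bᵀ y = c: 2·y_seed budget + 3·y_land = 8; 1·y_seed budget + 4·y_land = 9.
Solving: y_seed budget = 1, y_land = 2.
Shadow price of seed budget = 1.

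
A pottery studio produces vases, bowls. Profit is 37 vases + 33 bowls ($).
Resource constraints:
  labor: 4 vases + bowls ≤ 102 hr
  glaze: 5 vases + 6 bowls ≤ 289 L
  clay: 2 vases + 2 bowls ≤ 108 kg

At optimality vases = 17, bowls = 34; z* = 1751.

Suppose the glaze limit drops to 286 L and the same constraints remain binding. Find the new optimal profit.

1736

At the optimum: labor uses 102 of 102 (binding); glaze uses 289 of 289 (binding); clay uses 102 of 108 (slack = 6).
Since clay is not tight, its dual is 0.
From A_Bᵀ y = c: 4·y_labor + 5·y_glaze = 37; 1·y_labor + 6·y_glaze = 33.
Solving: y_labor = 3, y_glaze = 5.
Δz = y_glaze·Δb = 5 × (-3) = -15, so new z* = 1751 − 15 = 1736.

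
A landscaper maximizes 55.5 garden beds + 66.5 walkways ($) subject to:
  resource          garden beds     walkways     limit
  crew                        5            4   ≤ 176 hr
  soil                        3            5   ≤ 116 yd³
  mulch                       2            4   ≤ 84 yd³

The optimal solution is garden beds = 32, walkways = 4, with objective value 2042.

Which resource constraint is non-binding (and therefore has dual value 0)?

mulch

crew: 176/176 (binding)
soil: 116/116 (binding)
mulch: 80/84 (slack 4)
By complementary slackness, a constraint with positive slack has shadow price 0 → mulch.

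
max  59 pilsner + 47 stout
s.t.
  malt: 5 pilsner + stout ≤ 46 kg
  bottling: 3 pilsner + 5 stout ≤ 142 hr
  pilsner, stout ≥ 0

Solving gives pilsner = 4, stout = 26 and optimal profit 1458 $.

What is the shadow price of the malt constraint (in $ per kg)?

Check each constraint at x*: malt 46/46 (tight); bottling 142/142 (tight).
Dual feasibility on the basic columns requires 5·y_malt + 3·y_bottling = 59, 1·y_malt + 5·y_bottling = 47.
Solving: y_malt = 7, y_bottling = 8.
Shadow price of malt = 7.

7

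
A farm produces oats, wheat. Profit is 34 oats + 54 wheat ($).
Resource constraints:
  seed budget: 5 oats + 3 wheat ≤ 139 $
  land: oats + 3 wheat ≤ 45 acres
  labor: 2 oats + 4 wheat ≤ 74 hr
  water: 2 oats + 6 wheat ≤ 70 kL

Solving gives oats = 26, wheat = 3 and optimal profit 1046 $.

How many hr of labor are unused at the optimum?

10

labor used = 2·26 + 4·3 = 64; slack = 74 − 64 = 10.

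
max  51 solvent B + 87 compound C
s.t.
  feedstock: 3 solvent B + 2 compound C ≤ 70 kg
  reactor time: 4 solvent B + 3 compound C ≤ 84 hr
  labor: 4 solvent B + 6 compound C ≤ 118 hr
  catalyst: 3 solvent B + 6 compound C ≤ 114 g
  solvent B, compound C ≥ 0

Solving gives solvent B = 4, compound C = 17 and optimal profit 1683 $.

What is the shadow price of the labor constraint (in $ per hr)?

7.5

At the optimum: feedstock uses 46 of 70 (slack = 24); reactor time uses 67 of 84 (slack = 17); labor uses 118 of 118 (binding); catalyst uses 114 of 114 (binding).
Slack constraints have shadow price 0 (complementary slackness).
From A_Bᵀ y = c: 4·y_labor + 3·y_catalyst = 51; 6·y_labor + 6·y_catalyst = 87.
→ y_labor = 7.5 and y_catalyst = 7.
Shadow price of labor = 7.5.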